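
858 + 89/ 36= 30977/ 36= 860.47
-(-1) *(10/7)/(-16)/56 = -5/3136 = -0.00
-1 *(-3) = 3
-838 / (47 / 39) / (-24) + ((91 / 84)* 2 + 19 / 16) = 72931 / 2256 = 32.33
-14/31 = -0.45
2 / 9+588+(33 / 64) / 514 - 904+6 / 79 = -7383944281 / 23389056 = -315.70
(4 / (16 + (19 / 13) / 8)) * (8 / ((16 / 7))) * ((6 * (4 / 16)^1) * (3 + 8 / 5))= 16744 / 2805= 5.97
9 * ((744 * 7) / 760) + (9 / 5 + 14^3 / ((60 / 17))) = 239668 / 285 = 840.94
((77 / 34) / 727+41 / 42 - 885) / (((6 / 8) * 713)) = -917751388 / 555153921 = -1.65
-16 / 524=-4 / 131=-0.03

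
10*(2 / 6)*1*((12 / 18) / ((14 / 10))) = 100 / 63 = 1.59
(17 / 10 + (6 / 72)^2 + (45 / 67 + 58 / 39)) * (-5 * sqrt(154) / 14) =-2424299 * sqrt(154) / 1755936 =-17.13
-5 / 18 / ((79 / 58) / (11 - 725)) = 34510 / 237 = 145.61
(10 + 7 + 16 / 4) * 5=105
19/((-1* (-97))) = 19/97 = 0.20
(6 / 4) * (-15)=-45 / 2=-22.50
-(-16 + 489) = -473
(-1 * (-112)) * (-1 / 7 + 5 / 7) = 64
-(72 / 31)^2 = -5184 / 961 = -5.39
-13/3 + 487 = 1448/3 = 482.67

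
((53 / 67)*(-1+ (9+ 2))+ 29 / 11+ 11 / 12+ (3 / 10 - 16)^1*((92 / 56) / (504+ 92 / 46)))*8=7065253 / 77385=91.30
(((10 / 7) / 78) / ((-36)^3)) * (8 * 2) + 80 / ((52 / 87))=106550635 / 796068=133.85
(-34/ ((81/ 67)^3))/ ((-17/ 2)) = 1203052/ 531441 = 2.26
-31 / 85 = -0.36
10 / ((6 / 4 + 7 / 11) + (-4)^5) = -220 / 22481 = -0.01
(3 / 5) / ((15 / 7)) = 7 / 25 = 0.28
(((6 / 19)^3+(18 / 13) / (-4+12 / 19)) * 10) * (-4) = 5415165 / 356668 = 15.18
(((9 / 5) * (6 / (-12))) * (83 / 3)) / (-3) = 8.30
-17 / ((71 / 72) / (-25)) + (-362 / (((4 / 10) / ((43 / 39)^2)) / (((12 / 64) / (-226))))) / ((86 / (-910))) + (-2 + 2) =4218630625 / 10012704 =421.33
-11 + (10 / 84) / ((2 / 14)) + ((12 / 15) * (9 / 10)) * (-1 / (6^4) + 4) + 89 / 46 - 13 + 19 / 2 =-366491 / 41400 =-8.85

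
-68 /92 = -0.74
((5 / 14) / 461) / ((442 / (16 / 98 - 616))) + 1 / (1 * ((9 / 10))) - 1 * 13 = -3739474061 / 314506647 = -11.89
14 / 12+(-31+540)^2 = 1554493 / 6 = 259082.17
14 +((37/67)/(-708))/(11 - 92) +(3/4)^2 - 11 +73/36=85918603/15369264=5.59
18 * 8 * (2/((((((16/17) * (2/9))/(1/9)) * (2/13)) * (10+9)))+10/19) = 4869/38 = 128.13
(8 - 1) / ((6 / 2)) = 7 / 3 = 2.33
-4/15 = -0.27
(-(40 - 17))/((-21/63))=69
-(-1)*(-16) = -16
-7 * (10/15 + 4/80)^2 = -12943/3600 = -3.60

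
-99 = -99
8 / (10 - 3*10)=-2 / 5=-0.40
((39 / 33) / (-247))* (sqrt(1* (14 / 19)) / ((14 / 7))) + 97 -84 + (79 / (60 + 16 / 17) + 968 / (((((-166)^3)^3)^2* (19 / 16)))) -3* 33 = -29832606332498040034760492020583269551360917 / 352199698705092355543535488625166857603072 -sqrt(266) / 7942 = -84.71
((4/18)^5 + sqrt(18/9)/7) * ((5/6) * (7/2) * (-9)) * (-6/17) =560/111537 + 45 * sqrt(2)/34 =1.88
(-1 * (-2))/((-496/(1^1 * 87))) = -87/248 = -0.35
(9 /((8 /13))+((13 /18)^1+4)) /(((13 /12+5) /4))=2786 /219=12.72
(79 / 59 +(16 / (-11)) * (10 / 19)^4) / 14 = 103808949 / 1184096606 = 0.09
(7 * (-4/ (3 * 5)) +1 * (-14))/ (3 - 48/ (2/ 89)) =238/ 31995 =0.01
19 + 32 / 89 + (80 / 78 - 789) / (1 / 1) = -2667862 / 3471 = -768.61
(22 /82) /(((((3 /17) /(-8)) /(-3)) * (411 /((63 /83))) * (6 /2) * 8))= 1309 /466211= 0.00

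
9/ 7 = 1.29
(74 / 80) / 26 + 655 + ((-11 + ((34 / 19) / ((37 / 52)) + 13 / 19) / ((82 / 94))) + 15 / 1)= 19865128851 / 29975920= 662.70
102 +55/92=102.60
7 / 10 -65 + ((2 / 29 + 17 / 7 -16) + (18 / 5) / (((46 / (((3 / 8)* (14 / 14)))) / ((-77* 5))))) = -16640573 / 186760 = -89.10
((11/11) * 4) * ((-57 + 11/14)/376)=-787/1316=-0.60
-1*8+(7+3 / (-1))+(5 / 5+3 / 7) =-18 / 7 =-2.57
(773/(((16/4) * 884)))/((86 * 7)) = 773/2128672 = 0.00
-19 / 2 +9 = -1 / 2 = -0.50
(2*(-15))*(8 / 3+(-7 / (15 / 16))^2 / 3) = -637.51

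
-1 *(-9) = 9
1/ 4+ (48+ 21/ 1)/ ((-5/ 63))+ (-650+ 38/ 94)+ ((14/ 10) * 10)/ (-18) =-12855169/ 8460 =-1519.52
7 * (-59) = -413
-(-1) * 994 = 994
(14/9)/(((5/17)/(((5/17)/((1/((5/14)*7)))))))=35/9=3.89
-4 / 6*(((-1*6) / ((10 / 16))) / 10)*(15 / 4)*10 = 24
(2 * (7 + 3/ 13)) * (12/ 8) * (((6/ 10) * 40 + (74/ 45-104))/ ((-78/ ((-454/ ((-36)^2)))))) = -18809447/ 2464020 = -7.63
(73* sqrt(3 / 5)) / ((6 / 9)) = 219* sqrt(15) / 10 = 84.82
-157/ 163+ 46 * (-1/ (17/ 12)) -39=-200714/ 2771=-72.43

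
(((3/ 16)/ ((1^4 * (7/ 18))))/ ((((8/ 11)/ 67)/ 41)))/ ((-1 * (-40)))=815859/ 17920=45.53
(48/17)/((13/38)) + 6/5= 10446/1105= 9.45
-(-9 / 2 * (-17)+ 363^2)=-263691 / 2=-131845.50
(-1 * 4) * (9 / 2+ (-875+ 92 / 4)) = 3390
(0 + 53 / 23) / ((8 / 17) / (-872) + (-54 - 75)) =-0.02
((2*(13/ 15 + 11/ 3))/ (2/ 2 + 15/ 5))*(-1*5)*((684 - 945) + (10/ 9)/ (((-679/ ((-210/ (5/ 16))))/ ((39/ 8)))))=843098/ 291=2897.24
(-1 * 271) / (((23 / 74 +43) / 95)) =-381026 / 641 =-594.42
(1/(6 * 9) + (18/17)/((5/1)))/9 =1057/41310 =0.03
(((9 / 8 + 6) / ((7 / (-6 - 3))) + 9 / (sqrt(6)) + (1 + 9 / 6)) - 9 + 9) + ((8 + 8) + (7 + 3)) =3*sqrt(6) / 2 + 1083 / 56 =23.01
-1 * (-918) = 918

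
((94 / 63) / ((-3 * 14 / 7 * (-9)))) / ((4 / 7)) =47 / 972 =0.05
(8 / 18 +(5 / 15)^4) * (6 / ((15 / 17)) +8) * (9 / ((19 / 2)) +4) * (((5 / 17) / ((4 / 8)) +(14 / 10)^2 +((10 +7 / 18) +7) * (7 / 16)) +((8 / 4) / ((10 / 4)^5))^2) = 31244818498442113 / 91979296875000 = 339.69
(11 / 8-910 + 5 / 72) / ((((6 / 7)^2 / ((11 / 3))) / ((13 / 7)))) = -8420.96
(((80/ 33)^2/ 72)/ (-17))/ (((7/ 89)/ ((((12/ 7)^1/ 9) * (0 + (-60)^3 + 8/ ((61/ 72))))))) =416928972800/ 166006071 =2511.53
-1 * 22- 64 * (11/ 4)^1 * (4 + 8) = -2134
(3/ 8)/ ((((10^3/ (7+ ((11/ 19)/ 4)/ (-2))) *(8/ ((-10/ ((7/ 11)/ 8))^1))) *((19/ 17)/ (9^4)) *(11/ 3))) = -1057036149/ 16172800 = -65.36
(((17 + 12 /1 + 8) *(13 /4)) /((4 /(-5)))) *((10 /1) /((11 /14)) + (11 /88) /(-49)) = -131959945 /68992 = -1912.68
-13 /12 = -1.08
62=62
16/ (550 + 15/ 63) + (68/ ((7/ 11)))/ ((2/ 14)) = 8643476/ 11555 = 748.03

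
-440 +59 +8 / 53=-20185 / 53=-380.85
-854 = -854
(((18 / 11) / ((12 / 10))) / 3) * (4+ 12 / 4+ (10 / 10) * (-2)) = 25 / 11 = 2.27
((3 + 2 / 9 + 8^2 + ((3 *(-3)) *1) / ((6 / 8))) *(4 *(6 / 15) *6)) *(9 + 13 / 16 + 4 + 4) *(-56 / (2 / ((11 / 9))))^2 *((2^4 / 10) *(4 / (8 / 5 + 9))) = 28665624064 / 4293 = 6677294.21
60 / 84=5 / 7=0.71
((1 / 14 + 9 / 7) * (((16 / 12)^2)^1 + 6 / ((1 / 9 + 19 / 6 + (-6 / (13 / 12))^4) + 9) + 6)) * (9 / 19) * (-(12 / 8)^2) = -154487963349 / 13721158892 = -11.26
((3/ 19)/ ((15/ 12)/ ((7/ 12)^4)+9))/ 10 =2401/ 3010170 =0.00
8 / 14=4 / 7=0.57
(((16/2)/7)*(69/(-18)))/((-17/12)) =368/119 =3.09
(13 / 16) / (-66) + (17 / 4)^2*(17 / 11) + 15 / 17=516745 / 17952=28.78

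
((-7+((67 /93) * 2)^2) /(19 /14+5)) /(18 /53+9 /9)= -31599554 /54653031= -0.58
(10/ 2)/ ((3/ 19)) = 95/ 3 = 31.67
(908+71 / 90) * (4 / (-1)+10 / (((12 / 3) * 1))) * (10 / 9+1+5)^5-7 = -21955610581841 / 885735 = -24788012.87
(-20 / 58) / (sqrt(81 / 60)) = -0.30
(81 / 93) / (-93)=-9 / 961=-0.01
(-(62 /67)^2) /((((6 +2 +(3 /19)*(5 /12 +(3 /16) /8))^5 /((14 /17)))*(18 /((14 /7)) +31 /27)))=-61810610935159075110912 /30434587582193625396728515625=-0.00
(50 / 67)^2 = 2500 / 4489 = 0.56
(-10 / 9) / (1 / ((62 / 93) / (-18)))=10 / 243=0.04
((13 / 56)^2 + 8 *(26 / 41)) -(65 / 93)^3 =494935624469 / 103421005632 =4.79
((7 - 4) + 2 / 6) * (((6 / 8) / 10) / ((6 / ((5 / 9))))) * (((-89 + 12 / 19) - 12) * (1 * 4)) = -9535 / 1026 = -9.29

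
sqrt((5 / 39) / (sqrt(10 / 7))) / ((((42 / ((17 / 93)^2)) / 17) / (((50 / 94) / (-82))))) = -122825 * 2^(3 / 4) * 35^(1 / 4) * sqrt(39) / 109199713896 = -0.00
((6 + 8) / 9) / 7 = 2 / 9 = 0.22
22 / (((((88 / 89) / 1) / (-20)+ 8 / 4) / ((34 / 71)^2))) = 2829310 / 1093897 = 2.59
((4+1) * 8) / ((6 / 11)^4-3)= -585640 / 42627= -13.74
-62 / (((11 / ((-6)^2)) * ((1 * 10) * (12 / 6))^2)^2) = -2511 / 605000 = -0.00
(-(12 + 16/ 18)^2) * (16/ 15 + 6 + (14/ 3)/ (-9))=-1087.80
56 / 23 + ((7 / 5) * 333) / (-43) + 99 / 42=-418837 / 69230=-6.05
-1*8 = -8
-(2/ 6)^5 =-1/ 243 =-0.00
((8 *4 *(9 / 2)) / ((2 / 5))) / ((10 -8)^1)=180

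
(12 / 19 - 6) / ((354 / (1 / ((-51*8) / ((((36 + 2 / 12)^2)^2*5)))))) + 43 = 12586175717 / 34867584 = 360.97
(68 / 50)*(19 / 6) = 323 / 75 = 4.31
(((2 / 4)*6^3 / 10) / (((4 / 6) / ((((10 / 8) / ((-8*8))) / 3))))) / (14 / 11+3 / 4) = -297 / 5696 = -0.05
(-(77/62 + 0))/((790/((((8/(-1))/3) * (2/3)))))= 308/110205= 0.00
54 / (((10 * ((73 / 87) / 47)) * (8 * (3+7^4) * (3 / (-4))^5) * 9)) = -43616 / 5922855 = -0.01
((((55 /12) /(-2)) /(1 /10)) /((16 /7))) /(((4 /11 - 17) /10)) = 105875 /17568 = 6.03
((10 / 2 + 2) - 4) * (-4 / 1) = -12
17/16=1.06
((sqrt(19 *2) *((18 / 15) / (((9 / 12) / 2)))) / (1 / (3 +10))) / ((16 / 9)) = 117 *sqrt(38) / 5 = 144.25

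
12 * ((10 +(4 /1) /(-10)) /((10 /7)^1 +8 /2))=2016 /95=21.22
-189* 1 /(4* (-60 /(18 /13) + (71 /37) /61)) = 1279719 /1172788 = 1.09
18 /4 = 9 /2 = 4.50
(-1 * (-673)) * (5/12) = 3365/12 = 280.42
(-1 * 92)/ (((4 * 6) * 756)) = -23/ 4536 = -0.01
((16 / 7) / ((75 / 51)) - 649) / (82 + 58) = -113303 / 24500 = -4.62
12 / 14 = 6 / 7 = 0.86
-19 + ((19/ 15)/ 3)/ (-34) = -29089/ 1530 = -19.01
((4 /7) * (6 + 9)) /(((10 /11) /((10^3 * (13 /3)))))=286000 /7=40857.14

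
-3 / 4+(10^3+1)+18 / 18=4005 / 4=1001.25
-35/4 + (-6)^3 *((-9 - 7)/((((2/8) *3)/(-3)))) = -55331/4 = -13832.75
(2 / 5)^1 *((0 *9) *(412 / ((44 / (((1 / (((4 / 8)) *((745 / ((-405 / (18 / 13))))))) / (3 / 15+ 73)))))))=0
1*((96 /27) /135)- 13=-15763 /1215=-12.97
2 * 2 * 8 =32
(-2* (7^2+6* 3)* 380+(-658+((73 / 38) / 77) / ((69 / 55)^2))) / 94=-65319700153 / 119044044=-548.70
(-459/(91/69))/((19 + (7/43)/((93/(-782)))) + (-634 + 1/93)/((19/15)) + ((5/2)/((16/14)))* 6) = 19251154008/25984475881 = 0.74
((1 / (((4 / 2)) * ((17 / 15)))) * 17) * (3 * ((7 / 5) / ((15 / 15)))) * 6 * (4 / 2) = 378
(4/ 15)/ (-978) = -2/ 7335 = -0.00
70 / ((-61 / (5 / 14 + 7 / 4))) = -2.42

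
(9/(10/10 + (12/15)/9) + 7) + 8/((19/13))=19308/931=20.74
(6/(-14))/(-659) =3/4613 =0.00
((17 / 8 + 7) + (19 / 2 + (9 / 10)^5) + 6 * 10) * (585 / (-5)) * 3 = -2780463699 / 100000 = -27804.64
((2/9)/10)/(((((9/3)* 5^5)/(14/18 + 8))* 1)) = 79/3796875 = 0.00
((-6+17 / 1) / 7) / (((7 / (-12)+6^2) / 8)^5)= 0.00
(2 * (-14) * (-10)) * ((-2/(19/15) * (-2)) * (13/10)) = 21840/19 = 1149.47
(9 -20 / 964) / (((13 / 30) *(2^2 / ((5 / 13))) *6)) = 13525 / 40729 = 0.33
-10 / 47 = -0.21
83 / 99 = 0.84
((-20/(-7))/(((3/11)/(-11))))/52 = -605/273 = -2.22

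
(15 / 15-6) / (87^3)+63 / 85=0.74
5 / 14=0.36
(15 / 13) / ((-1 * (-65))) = 3 / 169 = 0.02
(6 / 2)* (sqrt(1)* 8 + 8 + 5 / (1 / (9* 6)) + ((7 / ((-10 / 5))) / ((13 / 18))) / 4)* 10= 222135 / 26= 8543.65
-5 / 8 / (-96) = 5 / 768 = 0.01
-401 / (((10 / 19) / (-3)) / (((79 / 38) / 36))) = 132.00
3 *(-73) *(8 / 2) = -876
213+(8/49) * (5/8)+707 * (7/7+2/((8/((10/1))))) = 2687.60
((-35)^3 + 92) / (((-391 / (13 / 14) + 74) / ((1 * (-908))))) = -111926.09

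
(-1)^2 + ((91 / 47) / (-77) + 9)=5157 / 517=9.97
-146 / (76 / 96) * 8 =-28032 / 19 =-1475.37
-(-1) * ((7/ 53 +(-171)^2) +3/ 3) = 1549833/ 53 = 29242.13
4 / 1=4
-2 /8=-0.25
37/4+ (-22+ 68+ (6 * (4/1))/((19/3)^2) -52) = 5557/1444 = 3.85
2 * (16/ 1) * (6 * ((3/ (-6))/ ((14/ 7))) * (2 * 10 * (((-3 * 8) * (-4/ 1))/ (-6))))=15360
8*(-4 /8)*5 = -20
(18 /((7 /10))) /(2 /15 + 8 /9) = 25.16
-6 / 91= -0.07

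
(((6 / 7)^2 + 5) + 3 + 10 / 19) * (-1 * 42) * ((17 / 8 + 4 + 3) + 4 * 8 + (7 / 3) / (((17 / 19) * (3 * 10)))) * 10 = -51776547 / 323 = -160298.91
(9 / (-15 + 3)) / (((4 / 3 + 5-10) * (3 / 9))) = 0.61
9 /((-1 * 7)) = -9 /7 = -1.29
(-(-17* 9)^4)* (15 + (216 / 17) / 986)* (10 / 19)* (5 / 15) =-795255463890 / 551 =-1443294852.79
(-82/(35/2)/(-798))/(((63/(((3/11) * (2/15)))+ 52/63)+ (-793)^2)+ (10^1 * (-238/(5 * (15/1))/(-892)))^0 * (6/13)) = 6396/686874912325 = 0.00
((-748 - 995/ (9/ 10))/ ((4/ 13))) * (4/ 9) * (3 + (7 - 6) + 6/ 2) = -1518062/ 81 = -18741.51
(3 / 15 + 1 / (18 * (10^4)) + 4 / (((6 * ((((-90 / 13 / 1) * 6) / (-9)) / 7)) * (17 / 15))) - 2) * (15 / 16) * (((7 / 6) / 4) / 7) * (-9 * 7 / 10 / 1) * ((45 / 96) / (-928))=-58337643 / 516947968000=-0.00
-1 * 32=-32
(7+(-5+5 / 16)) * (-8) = -37 / 2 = -18.50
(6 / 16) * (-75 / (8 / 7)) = -1575 / 64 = -24.61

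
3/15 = 1/5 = 0.20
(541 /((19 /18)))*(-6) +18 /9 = -58390 /19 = -3073.16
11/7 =1.57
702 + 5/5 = 703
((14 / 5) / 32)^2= 0.01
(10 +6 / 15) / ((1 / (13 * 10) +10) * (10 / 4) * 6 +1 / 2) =0.07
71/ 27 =2.63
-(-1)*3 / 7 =3 / 7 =0.43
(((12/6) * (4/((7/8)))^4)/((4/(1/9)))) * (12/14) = 1048576/50421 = 20.80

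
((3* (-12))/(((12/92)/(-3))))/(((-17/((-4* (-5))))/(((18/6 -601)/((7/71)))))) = 5908441.01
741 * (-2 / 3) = -494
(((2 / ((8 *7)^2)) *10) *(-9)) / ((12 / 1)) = -15 / 3136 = -0.00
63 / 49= 9 / 7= 1.29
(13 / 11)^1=13 / 11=1.18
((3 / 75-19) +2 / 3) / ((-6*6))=343 / 675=0.51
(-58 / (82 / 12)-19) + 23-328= -13632 / 41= -332.49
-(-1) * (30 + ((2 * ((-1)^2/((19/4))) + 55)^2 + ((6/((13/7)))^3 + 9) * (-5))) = 2290427778/793117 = 2887.88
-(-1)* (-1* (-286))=286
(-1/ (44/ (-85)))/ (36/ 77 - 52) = -595/ 15872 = -0.04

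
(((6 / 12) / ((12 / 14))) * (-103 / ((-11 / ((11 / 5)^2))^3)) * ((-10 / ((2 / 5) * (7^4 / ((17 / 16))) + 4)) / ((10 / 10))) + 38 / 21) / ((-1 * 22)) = -3551471531 / 44566830000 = -0.08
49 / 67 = 0.73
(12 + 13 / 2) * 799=29563 / 2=14781.50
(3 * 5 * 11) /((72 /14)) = 385 /12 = 32.08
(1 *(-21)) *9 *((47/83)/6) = -2961/166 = -17.84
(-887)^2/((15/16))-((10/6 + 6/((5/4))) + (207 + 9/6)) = 8390053/10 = 839005.30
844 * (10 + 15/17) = 156140/17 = 9184.71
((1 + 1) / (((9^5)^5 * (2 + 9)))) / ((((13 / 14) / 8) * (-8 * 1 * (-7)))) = 4 / 102659412239934920194145607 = 0.00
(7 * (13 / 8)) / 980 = 0.01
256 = 256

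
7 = 7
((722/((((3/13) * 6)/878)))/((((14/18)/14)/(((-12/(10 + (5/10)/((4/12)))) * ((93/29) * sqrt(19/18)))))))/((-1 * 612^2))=63867037 * sqrt(38)/5204601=75.65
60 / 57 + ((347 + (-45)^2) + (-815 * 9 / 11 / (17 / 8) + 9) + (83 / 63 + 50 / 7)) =464850068 / 223839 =2076.72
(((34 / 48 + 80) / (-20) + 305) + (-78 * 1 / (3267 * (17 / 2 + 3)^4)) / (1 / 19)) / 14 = 21.50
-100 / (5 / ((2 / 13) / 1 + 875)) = -17503.08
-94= -94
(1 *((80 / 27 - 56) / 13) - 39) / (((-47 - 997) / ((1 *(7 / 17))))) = 0.02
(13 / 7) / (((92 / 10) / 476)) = 2210 / 23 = 96.09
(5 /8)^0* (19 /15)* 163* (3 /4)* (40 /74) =3097 /37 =83.70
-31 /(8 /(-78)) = 1209 /4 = 302.25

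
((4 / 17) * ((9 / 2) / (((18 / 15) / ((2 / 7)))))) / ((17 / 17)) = 30 / 119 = 0.25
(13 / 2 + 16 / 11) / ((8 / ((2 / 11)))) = 175 / 968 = 0.18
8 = 8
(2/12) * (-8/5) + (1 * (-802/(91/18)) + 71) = -119989/1365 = -87.90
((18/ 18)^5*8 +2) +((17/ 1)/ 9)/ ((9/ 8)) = 946/ 81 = 11.68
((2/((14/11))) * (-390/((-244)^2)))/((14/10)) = -10725/1458632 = -0.01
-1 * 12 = -12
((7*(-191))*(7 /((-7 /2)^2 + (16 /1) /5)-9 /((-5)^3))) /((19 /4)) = -108462788 /733875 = -147.79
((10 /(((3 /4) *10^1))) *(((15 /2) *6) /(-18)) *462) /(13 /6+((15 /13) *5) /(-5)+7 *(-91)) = 120120 /49607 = 2.42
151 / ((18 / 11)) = 1661 / 18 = 92.28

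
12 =12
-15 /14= -1.07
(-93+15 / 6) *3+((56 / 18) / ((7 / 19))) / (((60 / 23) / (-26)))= -96029 / 270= -355.66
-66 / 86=-0.77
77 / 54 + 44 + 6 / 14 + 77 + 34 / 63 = 46643 / 378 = 123.39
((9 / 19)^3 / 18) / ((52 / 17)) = 0.00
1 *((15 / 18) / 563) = 5 / 3378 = 0.00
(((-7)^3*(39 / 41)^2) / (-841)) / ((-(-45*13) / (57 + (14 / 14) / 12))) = 0.04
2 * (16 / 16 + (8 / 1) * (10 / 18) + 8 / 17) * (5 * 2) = 18100 / 153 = 118.30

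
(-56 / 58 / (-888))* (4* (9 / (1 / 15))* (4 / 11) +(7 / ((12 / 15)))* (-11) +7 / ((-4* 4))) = 122801 / 1133088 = 0.11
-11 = -11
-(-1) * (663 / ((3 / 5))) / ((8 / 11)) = 12155 / 8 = 1519.38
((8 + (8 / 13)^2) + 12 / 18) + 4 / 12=1585 / 169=9.38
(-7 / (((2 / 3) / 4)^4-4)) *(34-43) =-81648 / 5183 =-15.75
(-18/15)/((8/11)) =-33/20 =-1.65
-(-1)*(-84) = -84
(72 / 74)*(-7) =-252 / 37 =-6.81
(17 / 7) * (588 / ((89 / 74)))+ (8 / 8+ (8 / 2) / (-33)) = 3489757 / 2937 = 1188.20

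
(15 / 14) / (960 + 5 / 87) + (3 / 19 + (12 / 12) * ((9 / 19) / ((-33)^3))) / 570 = 281760569 / 202270374306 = 0.00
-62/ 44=-31/ 22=-1.41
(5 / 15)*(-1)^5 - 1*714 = -2143 / 3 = -714.33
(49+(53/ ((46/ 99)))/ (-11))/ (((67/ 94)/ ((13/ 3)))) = 1085747/ 4623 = 234.86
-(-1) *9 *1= 9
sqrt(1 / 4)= 1 / 2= 0.50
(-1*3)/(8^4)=-3/4096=-0.00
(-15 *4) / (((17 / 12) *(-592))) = 45 / 629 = 0.07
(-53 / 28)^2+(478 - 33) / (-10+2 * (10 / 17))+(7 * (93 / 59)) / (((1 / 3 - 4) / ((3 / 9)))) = -47.85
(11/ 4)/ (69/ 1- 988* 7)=-11/ 27388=-0.00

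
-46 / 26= -1.77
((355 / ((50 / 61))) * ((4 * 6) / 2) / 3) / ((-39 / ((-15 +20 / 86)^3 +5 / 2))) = 443232993833 / 3100773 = 142942.74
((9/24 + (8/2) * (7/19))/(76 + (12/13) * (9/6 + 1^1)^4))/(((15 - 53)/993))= -3627429/8414188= -0.43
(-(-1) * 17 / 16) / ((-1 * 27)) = -17 / 432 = -0.04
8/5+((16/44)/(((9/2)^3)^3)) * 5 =34093054232/21308126895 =1.60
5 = 5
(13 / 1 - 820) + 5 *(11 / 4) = -3173 / 4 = -793.25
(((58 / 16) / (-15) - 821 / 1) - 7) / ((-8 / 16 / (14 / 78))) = 695723 / 2340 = 297.32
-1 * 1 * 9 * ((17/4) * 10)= -765/2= -382.50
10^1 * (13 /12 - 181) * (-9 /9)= 10795 /6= 1799.17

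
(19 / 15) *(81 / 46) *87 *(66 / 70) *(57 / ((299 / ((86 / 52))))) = 3609889173 / 62580700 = 57.68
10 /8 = 5 /4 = 1.25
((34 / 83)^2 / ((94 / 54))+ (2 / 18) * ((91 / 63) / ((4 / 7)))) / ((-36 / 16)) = -39576941 / 236037807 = -0.17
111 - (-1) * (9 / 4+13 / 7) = 3223 / 28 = 115.11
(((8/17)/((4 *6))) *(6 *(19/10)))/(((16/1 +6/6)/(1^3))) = 19/1445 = 0.01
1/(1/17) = 17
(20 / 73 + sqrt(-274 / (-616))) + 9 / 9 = sqrt(10549) / 154 + 93 / 73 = 1.94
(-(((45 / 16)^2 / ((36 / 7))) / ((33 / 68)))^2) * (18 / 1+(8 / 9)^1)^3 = -5435390078125 / 80289792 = -67697.15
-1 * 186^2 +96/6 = -34580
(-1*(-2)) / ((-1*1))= -2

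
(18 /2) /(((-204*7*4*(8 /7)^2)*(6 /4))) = -7 /8704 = -0.00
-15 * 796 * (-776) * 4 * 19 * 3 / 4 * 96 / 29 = 1748292678.62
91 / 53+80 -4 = 4119 / 53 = 77.72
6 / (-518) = -3 / 259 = -0.01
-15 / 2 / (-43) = 15 / 86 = 0.17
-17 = -17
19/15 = 1.27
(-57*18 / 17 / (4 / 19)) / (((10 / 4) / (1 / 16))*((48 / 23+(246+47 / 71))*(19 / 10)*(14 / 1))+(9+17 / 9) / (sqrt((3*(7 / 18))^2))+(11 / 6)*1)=-47750553 / 44086693283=-0.00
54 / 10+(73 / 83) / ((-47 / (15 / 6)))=208829 / 39010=5.35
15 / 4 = 3.75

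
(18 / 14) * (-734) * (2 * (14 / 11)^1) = -26424 / 11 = -2402.18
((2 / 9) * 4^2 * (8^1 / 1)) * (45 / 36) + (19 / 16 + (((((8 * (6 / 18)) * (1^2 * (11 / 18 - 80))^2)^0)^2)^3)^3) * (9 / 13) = 69395 / 1872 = 37.07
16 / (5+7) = 4 / 3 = 1.33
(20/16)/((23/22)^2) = 605/529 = 1.14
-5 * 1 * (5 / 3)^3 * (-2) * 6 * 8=20000 / 9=2222.22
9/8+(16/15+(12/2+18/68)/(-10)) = 3193/2040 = 1.57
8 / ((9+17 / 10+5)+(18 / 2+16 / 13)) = 1040 / 3371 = 0.31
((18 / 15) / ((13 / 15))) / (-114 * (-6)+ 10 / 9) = 81 / 40079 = 0.00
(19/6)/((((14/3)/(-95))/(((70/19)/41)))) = -475/82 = -5.79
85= 85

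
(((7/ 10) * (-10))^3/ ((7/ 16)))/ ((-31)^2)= -784/ 961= -0.82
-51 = -51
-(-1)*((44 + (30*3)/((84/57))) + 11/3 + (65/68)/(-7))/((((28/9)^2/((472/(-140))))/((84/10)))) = -741141657/2332400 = -317.76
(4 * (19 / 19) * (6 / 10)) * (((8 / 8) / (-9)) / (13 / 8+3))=-32 / 555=-0.06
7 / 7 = 1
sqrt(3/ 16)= 0.43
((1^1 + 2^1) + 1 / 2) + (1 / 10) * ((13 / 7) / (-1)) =116 / 35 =3.31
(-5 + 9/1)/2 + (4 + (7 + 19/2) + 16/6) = 151/6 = 25.17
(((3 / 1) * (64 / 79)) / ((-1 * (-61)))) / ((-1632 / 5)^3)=-125 / 109097842176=-0.00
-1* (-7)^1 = 7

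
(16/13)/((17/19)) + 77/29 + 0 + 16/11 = 386707/70499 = 5.49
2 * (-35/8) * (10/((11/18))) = -1575/11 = -143.18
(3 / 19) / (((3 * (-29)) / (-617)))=617 / 551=1.12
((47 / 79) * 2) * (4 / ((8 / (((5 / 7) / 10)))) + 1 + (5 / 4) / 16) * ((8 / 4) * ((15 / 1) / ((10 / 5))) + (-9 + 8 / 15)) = 164171 / 18960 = 8.66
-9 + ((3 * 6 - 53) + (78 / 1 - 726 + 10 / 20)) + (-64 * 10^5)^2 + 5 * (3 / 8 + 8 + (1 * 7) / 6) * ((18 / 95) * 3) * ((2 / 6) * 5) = 3112959999950881 / 76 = 40959999999353.70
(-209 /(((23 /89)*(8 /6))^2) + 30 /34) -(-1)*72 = -242802921 /143888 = -1687.44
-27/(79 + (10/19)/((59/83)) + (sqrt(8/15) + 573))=-166102723305/4015623113066 + 33929307 * sqrt(30)/4015623113066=-0.04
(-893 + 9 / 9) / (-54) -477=-12433 / 27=-460.48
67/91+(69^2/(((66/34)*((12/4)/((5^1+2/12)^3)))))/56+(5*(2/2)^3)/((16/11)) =3490055495/1729728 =2017.69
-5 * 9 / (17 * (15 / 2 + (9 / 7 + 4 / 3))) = -378 / 1445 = -0.26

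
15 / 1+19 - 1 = 33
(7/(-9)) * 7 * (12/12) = -49/9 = -5.44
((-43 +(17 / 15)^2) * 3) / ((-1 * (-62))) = -4693 / 2325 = -2.02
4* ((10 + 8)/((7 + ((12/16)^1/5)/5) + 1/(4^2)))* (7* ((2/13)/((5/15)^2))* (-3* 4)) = -43545600/36881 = -1180.71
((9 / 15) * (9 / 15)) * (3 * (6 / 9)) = 18 / 25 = 0.72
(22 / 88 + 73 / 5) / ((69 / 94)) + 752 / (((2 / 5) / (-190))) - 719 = -82316717 / 230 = -357898.77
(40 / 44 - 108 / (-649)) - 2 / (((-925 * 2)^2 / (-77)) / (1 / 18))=21500194973 / 19990822500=1.08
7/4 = 1.75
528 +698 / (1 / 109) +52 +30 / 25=383316 / 5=76663.20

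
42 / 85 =0.49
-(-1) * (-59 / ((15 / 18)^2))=-2124 / 25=-84.96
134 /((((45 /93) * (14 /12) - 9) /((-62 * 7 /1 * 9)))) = 32451048 /523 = 62047.89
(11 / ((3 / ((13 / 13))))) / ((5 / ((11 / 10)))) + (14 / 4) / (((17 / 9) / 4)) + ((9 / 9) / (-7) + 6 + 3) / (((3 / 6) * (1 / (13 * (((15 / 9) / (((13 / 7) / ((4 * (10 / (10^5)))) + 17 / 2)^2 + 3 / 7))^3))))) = 115055655690656922212611157355637 / 13999709978106367878913972724550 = 8.22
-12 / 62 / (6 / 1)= -1 / 31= -0.03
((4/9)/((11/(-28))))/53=-112/5247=-0.02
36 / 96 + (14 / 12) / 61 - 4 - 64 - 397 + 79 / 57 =-4294975 / 9272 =-463.22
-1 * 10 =-10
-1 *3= -3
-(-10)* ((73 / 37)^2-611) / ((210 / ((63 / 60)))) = -83113 / 2738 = -30.36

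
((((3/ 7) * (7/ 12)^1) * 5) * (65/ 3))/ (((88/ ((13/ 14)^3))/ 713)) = 509099825/ 2897664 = 175.69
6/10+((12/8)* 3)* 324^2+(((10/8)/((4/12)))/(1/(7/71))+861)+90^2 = 683522637/1420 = 481353.97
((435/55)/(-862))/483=-29/1526602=-0.00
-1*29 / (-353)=29 / 353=0.08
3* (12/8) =9/2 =4.50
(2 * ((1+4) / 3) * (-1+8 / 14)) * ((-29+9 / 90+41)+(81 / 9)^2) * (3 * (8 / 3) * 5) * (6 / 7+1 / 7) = -5320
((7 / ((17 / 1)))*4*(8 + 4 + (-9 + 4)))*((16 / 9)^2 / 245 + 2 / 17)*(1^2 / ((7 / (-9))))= -176168 / 91035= -1.94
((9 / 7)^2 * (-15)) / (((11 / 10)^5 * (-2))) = 60750000 / 7891499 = 7.70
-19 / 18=-1.06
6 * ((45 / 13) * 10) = 2700 / 13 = 207.69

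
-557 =-557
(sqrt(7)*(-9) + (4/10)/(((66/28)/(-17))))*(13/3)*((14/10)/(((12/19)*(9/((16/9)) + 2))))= -6916*sqrt(7)/565 - 3292016/839025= -36.31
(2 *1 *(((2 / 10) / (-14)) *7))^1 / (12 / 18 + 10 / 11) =-33 / 260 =-0.13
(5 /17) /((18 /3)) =5 /102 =0.05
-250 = -250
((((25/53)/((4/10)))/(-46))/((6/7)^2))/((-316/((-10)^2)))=153125/13867344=0.01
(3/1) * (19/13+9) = 408/13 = 31.38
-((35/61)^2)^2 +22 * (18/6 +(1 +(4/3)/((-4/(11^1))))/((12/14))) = -318114127/124612569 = -2.55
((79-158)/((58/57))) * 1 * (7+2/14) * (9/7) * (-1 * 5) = 5065875/1421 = 3565.01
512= 512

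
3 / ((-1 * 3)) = -1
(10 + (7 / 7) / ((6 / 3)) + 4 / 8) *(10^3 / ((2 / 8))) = 44000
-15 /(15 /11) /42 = -0.26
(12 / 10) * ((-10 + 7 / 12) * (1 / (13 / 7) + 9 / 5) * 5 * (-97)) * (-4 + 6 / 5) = -11662504 / 325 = -35884.63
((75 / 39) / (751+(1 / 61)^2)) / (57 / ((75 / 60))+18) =465125 / 11552347248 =0.00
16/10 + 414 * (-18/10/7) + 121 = 113/7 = 16.14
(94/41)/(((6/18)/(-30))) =-8460/41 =-206.34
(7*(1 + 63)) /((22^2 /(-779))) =-87248 /121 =-721.06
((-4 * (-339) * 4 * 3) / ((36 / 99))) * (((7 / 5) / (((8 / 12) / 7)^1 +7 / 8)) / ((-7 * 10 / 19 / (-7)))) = 499924656 / 4075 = 122680.90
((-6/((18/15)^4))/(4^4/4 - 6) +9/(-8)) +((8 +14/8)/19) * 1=-157513/238032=-0.66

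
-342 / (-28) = 171 / 14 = 12.21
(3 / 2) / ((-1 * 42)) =-0.04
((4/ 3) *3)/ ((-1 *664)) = -1/ 166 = -0.01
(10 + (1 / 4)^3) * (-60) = -9615 / 16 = -600.94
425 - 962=-537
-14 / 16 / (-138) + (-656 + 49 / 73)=-52813745 / 80592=-655.32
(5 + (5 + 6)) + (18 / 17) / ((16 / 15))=2311 / 136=16.99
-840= -840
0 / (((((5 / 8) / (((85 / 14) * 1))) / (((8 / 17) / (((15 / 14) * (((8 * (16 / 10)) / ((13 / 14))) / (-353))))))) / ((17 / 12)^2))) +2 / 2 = 1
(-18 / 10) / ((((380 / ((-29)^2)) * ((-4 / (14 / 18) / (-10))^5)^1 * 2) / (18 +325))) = -606024705125 / 31912704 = -18990.08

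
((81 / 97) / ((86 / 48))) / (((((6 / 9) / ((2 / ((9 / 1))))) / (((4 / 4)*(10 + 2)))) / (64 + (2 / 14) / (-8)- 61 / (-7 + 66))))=202157532 / 1722623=117.35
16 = 16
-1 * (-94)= 94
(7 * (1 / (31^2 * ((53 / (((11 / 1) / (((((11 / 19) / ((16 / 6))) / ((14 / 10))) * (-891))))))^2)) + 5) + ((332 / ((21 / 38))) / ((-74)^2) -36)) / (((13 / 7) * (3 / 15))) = -4113835524993509849 / 1716286747955107185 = -2.40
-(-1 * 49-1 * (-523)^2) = 273578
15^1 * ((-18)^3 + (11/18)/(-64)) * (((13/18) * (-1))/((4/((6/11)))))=436700875/50688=8615.47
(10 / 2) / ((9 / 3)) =5 / 3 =1.67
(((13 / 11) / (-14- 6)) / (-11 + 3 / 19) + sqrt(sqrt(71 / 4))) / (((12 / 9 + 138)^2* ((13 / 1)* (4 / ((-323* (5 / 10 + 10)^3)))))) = -1416933* sqrt(2)* 71^(1 / 4) / 7651072- 1416933 / 701916160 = -0.76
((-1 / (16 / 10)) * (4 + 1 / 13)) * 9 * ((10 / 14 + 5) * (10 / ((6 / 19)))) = -4149.73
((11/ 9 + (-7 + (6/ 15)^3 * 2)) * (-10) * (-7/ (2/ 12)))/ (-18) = 88984/ 675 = 131.83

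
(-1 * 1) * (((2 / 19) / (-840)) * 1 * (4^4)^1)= 64 / 1995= 0.03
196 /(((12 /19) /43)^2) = 32706961 /36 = 908526.69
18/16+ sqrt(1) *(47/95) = 1231/760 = 1.62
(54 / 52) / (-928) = -27 / 24128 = -0.00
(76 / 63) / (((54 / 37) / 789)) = 369778 / 567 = 652.17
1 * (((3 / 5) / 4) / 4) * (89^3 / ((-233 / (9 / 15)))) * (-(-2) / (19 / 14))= -44413047 / 442700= -100.32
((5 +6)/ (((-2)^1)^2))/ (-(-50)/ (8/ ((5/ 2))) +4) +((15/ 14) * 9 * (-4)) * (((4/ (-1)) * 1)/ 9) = 18994/ 1099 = 17.28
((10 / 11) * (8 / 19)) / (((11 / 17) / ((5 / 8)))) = 850 / 2299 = 0.37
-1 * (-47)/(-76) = -47/76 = -0.62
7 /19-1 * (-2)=45 /19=2.37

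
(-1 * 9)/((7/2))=-18/7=-2.57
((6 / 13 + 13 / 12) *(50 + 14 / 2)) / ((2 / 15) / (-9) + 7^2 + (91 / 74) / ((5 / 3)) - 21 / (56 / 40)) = 1203795 / 474682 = 2.54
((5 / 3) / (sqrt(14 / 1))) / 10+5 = sqrt(14) / 84+5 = 5.04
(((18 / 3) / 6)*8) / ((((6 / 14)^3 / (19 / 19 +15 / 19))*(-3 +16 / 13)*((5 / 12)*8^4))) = -75803 / 1258560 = -0.06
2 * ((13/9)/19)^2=338/29241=0.01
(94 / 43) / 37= 0.06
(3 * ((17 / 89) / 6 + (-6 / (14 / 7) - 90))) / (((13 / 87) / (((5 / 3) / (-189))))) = 7198525 / 437346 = 16.46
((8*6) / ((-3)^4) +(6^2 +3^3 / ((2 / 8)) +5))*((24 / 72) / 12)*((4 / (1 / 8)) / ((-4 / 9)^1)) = -8078 / 27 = -299.19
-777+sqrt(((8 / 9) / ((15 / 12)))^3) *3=-777+128 *sqrt(10) / 225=-775.20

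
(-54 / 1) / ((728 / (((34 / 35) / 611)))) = -459 / 3892070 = -0.00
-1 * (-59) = 59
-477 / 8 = -59.62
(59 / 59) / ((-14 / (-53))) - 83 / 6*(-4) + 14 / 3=893 / 14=63.79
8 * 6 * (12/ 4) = 144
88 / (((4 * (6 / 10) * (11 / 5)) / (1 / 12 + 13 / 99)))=2125 / 594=3.58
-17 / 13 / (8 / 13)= -17 / 8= -2.12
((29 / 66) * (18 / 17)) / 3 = 29 / 187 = 0.16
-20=-20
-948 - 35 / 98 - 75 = -14327 / 14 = -1023.36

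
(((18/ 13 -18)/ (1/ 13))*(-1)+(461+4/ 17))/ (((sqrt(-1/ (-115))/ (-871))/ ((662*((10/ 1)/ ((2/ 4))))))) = -132768376520*sqrt(115)/ 17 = -83751895241.31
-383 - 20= -403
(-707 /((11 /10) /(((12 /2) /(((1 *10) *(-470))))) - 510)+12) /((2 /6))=154503 /4115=37.55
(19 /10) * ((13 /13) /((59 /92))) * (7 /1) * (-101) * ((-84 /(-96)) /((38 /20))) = -113827 /118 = -964.64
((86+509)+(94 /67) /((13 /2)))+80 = 588113 /871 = 675.22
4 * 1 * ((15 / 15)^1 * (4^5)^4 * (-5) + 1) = -21990232555516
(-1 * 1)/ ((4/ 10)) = -5/ 2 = -2.50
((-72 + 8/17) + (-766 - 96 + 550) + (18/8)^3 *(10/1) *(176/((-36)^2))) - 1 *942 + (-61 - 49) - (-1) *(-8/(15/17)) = -11661679/8160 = -1429.13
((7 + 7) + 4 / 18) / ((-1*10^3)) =-16 / 1125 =-0.01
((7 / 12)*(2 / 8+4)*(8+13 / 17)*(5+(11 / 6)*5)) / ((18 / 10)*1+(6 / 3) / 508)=56295925 / 329904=170.64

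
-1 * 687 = -687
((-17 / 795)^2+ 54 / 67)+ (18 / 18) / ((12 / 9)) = 263631877 / 169382700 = 1.56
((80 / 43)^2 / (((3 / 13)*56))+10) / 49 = 398690 / 1902621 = 0.21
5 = 5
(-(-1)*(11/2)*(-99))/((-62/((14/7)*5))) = 5445/62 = 87.82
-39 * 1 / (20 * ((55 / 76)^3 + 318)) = -4280016 / 698803715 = -0.01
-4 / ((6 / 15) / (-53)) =530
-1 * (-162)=162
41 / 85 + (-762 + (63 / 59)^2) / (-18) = 42.75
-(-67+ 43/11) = 694/11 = 63.09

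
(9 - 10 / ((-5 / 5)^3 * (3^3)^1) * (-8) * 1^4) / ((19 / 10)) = 1630 / 513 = 3.18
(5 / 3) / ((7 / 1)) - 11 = -226 / 21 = -10.76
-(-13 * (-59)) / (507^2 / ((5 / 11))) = -295 / 217503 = -0.00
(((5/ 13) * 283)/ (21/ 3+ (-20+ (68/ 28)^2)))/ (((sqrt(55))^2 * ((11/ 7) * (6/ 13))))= -0.38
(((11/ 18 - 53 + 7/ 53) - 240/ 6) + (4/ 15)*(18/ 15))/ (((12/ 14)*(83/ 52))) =-199535063/ 2969325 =-67.20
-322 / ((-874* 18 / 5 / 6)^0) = -322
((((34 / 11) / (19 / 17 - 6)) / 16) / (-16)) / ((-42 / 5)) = -1445 / 4908288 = -0.00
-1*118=-118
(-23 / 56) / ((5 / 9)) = -207 / 280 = -0.74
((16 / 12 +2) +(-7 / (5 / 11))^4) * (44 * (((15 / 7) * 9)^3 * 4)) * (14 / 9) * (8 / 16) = 13531629217392 / 245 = 55231139662.82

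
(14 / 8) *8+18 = 32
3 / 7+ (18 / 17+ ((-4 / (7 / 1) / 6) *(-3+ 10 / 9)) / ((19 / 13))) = 14045 / 8721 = 1.61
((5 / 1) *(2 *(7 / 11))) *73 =5110 / 11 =464.55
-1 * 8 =-8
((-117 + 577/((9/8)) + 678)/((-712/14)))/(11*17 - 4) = -67655/586332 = -0.12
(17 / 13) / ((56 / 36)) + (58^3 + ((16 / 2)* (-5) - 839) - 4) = 35349831 / 182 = 194229.84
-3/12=-1/4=-0.25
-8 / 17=-0.47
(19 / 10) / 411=19 / 4110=0.00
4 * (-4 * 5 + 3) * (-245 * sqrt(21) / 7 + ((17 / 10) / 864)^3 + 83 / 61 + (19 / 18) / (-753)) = -228188791063366031 / 2468793655296000 + 2380 * sqrt(21) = 10814.10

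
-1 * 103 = -103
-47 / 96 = -0.49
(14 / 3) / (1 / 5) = 70 / 3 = 23.33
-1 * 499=-499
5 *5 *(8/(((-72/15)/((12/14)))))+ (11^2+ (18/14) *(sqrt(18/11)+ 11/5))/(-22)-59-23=-4317/35-27 *sqrt(22)/1694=-123.42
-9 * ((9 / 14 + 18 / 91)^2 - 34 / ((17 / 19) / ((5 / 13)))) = 4146399 / 33124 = 125.18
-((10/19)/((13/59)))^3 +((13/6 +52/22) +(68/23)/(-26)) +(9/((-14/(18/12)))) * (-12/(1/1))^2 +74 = -11860434739427/160125563598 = -74.07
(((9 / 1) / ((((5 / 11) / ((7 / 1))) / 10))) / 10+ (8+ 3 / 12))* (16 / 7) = 11748 / 35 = 335.66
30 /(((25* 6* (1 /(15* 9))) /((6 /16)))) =81 /8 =10.12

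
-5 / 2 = -2.50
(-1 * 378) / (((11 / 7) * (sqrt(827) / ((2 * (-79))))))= 418068 * sqrt(827) / 9097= 1321.60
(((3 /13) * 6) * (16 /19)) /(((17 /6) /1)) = 1728 /4199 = 0.41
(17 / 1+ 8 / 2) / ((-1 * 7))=-3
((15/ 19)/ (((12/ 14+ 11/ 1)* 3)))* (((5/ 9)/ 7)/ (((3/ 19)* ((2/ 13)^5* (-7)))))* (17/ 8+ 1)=-232058125/ 4015872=-57.79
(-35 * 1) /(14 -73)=35 /59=0.59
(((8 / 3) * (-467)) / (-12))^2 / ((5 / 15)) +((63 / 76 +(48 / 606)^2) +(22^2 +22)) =686925974197 / 20932452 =32816.32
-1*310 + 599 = 289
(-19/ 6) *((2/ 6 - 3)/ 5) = 76/ 45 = 1.69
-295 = -295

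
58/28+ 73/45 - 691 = -433003/630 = -687.31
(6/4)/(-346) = -3/692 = -0.00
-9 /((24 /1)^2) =-1 /64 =-0.02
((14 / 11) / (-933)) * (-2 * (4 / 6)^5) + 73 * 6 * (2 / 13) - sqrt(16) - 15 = 1568680409 / 32420817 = 48.38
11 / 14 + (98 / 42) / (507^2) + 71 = 775002833 / 10796058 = 71.79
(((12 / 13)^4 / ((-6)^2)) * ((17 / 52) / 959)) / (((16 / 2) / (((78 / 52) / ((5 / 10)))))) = 918 / 356069987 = 0.00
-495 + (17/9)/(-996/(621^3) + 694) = -27423054365139/55400414446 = -495.00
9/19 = 0.47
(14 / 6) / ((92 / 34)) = 119 / 138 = 0.86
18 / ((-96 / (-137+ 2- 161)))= 111 / 2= 55.50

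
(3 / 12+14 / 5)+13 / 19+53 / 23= 52777 / 8740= 6.04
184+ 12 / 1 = 196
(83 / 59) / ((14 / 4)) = 166 / 413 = 0.40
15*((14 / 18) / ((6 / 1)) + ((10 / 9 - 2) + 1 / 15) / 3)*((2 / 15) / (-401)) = 13 / 18045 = 0.00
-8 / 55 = -0.15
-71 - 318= -389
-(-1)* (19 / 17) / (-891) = -19 / 15147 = -0.00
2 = 2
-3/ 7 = -0.43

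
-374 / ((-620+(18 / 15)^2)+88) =4675 / 6632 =0.70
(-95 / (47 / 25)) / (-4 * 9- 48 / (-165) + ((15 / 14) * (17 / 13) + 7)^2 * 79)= -0.01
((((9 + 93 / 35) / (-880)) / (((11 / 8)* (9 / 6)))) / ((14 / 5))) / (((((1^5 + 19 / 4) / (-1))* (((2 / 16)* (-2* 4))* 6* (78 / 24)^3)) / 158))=-1375232 / 4493974485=-0.00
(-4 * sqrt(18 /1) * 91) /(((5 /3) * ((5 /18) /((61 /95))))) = -3597048 * sqrt(2) /2375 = -2141.89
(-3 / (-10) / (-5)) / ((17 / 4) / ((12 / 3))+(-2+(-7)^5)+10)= 0.00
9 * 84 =756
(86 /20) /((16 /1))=43 /160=0.27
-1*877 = -877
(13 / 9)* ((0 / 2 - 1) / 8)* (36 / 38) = -13 / 76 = -0.17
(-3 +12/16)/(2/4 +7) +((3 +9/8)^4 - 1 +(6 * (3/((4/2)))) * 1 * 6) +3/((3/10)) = 7213701/20480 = 352.23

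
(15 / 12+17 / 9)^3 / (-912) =-1442897 / 42550272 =-0.03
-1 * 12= -12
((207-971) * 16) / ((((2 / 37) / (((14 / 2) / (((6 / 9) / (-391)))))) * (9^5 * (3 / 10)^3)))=309478064000 / 531441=582337.58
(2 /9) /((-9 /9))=-2 /9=-0.22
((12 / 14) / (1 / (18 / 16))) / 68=27 / 1904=0.01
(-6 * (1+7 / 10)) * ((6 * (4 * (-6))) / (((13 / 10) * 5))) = 14688 / 65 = 225.97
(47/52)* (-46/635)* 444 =-239982/8255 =-29.07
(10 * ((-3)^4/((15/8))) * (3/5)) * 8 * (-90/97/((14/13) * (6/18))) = -3639168/679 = -5359.60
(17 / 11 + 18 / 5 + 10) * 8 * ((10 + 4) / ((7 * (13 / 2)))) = 26656 / 715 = 37.28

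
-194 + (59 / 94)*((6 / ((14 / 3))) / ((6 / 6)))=-127121 / 658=-193.19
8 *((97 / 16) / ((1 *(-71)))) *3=-291 / 142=-2.05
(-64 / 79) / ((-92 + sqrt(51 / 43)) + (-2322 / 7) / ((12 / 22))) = 196 * sqrt(2193) / 5099691661 + 5900804 / 5099691661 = 0.00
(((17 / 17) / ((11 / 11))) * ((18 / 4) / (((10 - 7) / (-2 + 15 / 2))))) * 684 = 5643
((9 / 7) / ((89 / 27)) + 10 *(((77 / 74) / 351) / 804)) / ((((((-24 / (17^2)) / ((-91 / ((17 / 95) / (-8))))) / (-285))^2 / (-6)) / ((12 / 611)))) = -8960363212557.94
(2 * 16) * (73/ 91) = 2336/ 91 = 25.67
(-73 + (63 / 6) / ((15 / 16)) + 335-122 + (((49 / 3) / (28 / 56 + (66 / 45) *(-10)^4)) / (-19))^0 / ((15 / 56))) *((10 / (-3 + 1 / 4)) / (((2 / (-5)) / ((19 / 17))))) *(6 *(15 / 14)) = 1892400 / 187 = 10119.79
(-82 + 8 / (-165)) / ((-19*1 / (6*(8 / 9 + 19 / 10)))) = 3398038 / 47025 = 72.26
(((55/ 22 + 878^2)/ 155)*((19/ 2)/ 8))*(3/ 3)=29293687/ 4960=5905.99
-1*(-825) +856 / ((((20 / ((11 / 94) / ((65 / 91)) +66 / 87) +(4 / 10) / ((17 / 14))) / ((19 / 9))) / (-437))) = -206139475465 / 5880761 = -35053.20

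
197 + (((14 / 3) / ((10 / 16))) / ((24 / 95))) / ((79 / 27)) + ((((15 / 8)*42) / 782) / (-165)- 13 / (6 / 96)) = -0.90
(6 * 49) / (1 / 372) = 109368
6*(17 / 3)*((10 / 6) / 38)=1.49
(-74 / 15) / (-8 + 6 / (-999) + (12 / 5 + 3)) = 8214 / 4339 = 1.89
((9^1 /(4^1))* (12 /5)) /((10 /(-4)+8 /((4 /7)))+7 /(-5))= 54 /101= 0.53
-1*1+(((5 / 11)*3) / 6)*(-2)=-16 / 11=-1.45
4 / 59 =0.07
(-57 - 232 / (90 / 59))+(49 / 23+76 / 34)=-3602104 / 17595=-204.72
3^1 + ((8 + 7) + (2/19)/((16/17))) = 2753/152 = 18.11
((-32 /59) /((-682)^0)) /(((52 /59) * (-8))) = 1 /13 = 0.08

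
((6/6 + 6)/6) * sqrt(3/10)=7 * sqrt(30)/60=0.64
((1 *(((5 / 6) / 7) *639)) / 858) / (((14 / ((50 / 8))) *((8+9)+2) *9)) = 8875 / 38342304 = 0.00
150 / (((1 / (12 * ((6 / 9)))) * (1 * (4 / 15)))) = 4500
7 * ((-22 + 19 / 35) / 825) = -0.18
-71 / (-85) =0.84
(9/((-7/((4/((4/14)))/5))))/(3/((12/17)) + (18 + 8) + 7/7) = -72/625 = -0.12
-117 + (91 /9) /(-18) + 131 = 2177 /162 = 13.44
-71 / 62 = -1.15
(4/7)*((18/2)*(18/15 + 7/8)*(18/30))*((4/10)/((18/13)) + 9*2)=204927/1750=117.10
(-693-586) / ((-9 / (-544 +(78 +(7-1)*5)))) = -557644 / 9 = -61960.44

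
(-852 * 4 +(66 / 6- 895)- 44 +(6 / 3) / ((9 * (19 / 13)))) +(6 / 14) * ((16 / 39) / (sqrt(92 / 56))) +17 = -738523 / 171 +16 * sqrt(322) / 2093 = -4318.71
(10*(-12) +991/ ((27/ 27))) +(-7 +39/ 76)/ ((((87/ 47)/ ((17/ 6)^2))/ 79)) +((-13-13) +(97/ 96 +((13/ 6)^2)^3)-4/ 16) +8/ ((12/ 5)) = -1269.91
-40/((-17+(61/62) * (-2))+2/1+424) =-620/6309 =-0.10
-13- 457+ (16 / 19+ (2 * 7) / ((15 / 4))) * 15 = -7626 / 19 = -401.37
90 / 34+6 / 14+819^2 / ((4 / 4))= 79820925 / 119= 670764.08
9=9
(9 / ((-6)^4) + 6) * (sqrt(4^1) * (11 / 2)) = 9515 / 144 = 66.08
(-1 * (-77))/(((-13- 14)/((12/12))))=-77/27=-2.85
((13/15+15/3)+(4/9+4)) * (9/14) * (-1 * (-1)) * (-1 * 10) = -464/7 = -66.29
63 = 63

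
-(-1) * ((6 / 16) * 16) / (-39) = -2 / 13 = -0.15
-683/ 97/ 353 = -683/ 34241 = -0.02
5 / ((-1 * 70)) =-1 / 14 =-0.07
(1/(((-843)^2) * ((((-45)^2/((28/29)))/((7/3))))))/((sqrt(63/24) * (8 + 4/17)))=34 * sqrt(42)/1877978813625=0.00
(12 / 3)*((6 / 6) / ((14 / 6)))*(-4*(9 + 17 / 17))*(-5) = 2400 / 7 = 342.86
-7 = -7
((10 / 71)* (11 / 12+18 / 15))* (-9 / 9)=-127 / 426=-0.30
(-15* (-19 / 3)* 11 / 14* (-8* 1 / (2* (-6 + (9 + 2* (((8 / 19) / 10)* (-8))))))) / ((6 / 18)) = -595650 / 1547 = -385.04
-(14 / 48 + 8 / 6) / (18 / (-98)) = 637 / 72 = 8.85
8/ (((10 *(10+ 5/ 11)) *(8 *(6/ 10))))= 11/ 690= 0.02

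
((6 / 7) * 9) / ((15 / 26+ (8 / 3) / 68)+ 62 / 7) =0.81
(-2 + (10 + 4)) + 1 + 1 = 14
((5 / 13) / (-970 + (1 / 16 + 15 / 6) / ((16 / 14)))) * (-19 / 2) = 6080 / 1610349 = 0.00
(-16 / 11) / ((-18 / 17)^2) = -1156 / 891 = -1.30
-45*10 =-450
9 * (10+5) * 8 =1080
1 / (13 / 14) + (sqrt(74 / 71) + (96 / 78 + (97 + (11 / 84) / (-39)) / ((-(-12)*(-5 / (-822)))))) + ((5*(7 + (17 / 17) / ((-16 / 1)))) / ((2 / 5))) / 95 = sqrt(5254) / 71 + 3316545857 / 2489760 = 1333.10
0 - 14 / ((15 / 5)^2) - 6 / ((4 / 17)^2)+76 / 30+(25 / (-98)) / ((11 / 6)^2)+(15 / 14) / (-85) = -3900171139 / 36285480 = -107.49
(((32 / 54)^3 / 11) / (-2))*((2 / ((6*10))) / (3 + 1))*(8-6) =-512 / 3247695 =-0.00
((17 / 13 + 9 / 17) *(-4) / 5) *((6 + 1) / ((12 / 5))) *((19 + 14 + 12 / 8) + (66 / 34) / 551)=-147.90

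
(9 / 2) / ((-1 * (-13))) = 9 / 26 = 0.35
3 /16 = 0.19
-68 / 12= -17 / 3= -5.67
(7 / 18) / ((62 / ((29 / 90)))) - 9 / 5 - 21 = -2289829 / 100440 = -22.80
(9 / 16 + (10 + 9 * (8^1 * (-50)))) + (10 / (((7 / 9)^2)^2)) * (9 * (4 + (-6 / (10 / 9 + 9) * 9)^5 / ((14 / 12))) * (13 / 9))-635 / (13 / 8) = -1325525.68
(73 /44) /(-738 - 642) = -73 /60720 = -0.00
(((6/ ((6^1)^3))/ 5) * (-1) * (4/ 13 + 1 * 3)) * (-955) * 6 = 8213/ 78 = 105.29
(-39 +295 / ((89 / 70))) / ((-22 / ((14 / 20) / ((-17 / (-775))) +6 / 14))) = -132226763 / 466004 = -283.75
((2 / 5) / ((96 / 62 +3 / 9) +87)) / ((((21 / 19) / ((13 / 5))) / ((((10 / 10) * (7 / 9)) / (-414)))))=-7657 / 384988950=-0.00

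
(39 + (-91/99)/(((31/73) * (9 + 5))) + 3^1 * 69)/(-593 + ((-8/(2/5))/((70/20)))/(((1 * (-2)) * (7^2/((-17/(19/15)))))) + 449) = -9834146483/5791497624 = -1.70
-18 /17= -1.06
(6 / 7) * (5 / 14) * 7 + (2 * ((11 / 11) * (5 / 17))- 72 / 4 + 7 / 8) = -13703 / 952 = -14.39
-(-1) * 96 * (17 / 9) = 544 / 3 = 181.33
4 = 4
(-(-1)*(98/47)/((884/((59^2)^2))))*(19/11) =11281263091/228514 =49367.93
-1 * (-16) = 16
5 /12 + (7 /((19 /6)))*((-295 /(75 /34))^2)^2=906800481374951 /1282500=707056905.56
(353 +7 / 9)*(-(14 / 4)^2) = -39004 / 9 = -4333.78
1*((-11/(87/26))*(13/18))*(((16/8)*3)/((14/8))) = -14872/1827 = -8.14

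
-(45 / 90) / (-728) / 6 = 0.00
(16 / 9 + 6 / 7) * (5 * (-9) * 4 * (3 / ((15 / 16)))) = -10624 / 7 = -1517.71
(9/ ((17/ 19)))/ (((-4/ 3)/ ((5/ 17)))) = -2565/ 1156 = -2.22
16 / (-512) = -1 / 32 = -0.03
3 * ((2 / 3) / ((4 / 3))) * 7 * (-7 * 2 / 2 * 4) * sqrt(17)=-294 * sqrt(17)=-1212.19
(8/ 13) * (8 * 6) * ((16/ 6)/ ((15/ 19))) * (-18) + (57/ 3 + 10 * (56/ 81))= -9319181/ 5265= -1770.02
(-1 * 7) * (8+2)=-70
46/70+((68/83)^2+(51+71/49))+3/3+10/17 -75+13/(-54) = -30794684503/1549404990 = -19.88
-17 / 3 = -5.67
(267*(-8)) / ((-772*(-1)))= -534 / 193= -2.77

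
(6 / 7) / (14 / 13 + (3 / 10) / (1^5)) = 780 / 1253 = 0.62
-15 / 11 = -1.36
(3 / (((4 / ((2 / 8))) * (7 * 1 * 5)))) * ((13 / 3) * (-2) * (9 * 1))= -117 / 280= -0.42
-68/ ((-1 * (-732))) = -17/ 183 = -0.09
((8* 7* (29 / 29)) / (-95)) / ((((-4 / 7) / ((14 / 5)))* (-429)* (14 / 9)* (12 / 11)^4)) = -65219 / 21340800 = -0.00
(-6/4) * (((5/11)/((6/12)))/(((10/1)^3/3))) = -9/2200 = -0.00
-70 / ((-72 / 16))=15.56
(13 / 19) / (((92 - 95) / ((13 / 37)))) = -169 / 2109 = -0.08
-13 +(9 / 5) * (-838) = -7607 / 5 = -1521.40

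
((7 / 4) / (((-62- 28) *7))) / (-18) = 1 / 6480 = 0.00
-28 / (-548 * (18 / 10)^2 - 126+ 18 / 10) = 700 / 47493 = 0.01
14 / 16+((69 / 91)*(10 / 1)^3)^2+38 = 38090575391 / 66248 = 574969.44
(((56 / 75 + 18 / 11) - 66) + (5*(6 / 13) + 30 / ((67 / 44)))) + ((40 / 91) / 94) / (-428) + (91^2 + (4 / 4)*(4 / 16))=833719815894157 / 101183982900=8239.64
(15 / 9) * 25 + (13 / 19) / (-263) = 624586 / 14991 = 41.66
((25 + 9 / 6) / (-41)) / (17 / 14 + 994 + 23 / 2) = -371 / 577854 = -0.00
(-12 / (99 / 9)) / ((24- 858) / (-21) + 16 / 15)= -630 / 23551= -0.03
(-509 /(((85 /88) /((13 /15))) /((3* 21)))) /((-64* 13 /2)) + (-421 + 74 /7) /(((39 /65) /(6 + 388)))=-9619207841 /35700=-269445.60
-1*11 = -11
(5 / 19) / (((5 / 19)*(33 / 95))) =95 / 33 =2.88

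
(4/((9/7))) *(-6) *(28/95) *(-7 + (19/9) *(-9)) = 40768/285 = 143.05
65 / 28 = 2.32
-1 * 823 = -823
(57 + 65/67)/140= 971/2345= 0.41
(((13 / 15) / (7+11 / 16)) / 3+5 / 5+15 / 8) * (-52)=-1676597 / 11070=-151.45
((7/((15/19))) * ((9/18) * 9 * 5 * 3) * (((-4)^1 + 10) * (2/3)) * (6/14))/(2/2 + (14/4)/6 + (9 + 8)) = 12312/223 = 55.21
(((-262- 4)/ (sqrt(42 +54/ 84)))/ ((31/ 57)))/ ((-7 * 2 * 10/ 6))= 1083 * sqrt(8358)/ 30845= 3.21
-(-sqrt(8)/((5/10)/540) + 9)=-9 + 2160 * sqrt(2)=3045.70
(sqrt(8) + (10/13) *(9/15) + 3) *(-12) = -540/13- 24 *sqrt(2) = -75.48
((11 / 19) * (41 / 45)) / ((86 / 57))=451 / 1290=0.35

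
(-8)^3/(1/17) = -8704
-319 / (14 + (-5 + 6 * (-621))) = 319 / 3717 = 0.09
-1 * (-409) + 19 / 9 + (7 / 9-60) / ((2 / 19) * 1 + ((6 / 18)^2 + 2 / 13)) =1860241 / 7407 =251.15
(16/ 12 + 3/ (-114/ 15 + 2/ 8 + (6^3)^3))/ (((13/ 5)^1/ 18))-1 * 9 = 201555573/ 873399683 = 0.23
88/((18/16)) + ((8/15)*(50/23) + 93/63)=117163/1449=80.86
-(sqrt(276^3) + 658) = -552*sqrt(69) - 658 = -5243.26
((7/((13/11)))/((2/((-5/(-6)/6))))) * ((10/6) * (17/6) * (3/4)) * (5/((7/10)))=116875/11232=10.41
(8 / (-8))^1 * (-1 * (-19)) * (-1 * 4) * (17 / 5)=1292 / 5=258.40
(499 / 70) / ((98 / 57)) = 4.15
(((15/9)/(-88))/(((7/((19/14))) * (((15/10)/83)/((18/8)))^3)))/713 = -488877885/49191296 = -9.94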